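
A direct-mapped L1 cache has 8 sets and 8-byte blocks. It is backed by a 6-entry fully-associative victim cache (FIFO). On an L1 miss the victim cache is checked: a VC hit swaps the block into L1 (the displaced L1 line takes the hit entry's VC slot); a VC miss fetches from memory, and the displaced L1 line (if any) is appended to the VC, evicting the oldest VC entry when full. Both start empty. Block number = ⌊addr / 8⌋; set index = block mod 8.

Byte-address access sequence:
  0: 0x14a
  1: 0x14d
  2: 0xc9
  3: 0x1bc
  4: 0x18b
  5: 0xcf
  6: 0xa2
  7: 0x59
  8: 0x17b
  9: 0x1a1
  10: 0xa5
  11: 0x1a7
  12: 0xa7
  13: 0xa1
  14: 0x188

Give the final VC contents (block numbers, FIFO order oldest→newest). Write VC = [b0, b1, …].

VC = [41, 25, 55, 52]

#0 0x14a→b41/s1 MISS; vc=[]
#1 0x14d→b41/s1 L1-HIT; vc=[]
#2 0xc9→b25/s1 MISS; vc=[41]
#3 0x1bc→b55/s7 MISS; vc=[41]
#4 0x18b→b49/s1 MISS; vc=[41,25]
#5 0xcf→b25/s1 VC-HIT; vc=[41,49]
#6 0xa2→b20/s4 MISS; vc=[41,49]
#7 0x59→b11/s3 MISS; vc=[41,49]
#8 0x17b→b47/s7 MISS; vc=[41,49,55]
#9 0x1a1→b52/s4 MISS; vc=[41,49,55,20]
#10 0xa5→b20/s4 VC-HIT; vc=[41,49,55,52]
#11 0x1a7→b52/s4 VC-HIT; vc=[41,49,55,20]
#12 0xa7→b20/s4 VC-HIT; vc=[41,49,55,52]
#13 0xa1→b20/s4 L1-HIT; vc=[41,49,55,52]
#14 0x188→b49/s1 VC-HIT; vc=[41,25,55,52]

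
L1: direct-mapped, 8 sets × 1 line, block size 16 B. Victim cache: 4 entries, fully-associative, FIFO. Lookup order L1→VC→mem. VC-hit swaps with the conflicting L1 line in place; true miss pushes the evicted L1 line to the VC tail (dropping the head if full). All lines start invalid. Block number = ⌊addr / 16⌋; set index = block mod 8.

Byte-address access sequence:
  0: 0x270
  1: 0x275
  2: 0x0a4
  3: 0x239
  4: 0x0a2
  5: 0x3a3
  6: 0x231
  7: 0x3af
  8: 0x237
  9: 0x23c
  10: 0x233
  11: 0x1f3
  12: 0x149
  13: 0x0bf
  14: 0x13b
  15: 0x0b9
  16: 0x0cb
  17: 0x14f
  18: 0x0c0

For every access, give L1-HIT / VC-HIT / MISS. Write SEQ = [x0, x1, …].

SEQ = [MISS, L1-HIT, MISS, MISS, L1-HIT, MISS, L1-HIT, L1-HIT, L1-HIT, L1-HIT, L1-HIT, MISS, MISS, MISS, MISS, VC-HIT, MISS, VC-HIT, VC-HIT]

#0 0x270→b39/s7 MISS; vc=[]
#1 0x275→b39/s7 L1-HIT; vc=[]
#2 0xa4→b10/s2 MISS; vc=[]
#3 0x239→b35/s3 MISS; vc=[]
#4 0xa2→b10/s2 L1-HIT; vc=[]
#5 0x3a3→b58/s2 MISS; vc=[10]
#6 0x231→b35/s3 L1-HIT; vc=[10]
#7 0x3af→b58/s2 L1-HIT; vc=[10]
#8 0x237→b35/s3 L1-HIT; vc=[10]
#9 0x23c→b35/s3 L1-HIT; vc=[10]
#10 0x233→b35/s3 L1-HIT; vc=[10]
#11 0x1f3→b31/s7 MISS; vc=[10,39]
#12 0x149→b20/s4 MISS; vc=[10,39]
#13 0xbf→b11/s3 MISS; vc=[10,39,35]
#14 0x13b→b19/s3 MISS; vc=[10,39,35,11]
#15 0xb9→b11/s3 VC-HIT; vc=[10,39,35,19]
#16 0xcb→b12/s4 MISS; vc=[39,35,19,20]
#17 0x14f→b20/s4 VC-HIT; vc=[39,35,19,12]
#18 0xc0→b12/s4 VC-HIT; vc=[39,35,19,20]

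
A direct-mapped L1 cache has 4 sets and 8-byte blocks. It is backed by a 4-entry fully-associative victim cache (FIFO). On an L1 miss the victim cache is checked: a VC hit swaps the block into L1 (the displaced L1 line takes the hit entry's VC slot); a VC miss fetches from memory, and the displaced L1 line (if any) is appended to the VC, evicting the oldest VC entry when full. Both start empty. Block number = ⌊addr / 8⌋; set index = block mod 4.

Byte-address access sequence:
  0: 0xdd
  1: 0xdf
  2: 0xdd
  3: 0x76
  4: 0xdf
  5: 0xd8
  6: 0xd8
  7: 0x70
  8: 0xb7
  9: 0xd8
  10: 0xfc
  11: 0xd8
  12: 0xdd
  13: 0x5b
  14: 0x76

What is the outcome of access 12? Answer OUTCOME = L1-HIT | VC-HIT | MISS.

0: 0xdd (blk 27, set 3) → MISS  vc=[]
1: 0xdf (blk 27, set 3) → L1-HIT  vc=[]
2: 0xdd (blk 27, set 3) → L1-HIT  vc=[]
3: 0x76 (blk 14, set 2) → MISS  vc=[]
4: 0xdf (blk 27, set 3) → L1-HIT  vc=[]
5: 0xd8 (blk 27, set 3) → L1-HIT  vc=[]
6: 0xd8 (blk 27, set 3) → L1-HIT  vc=[]
7: 0x70 (blk 14, set 2) → L1-HIT  vc=[]
8: 0xb7 (blk 22, set 2) → MISS  vc=[14]
9: 0xd8 (blk 27, set 3) → L1-HIT  vc=[14]
10: 0xfc (blk 31, set 3) → MISS  vc=[14, 27]
11: 0xd8 (blk 27, set 3) → VC-HIT  vc=[14, 31]
12: 0xdd (blk 27, set 3) → L1-HIT  vc=[14, 31]
13: 0x5b (blk 11, set 3) → MISS  vc=[14, 31, 27]
14: 0x76 (blk 14, set 2) → VC-HIT  vc=[22, 31, 27]

OUTCOME = L1-HIT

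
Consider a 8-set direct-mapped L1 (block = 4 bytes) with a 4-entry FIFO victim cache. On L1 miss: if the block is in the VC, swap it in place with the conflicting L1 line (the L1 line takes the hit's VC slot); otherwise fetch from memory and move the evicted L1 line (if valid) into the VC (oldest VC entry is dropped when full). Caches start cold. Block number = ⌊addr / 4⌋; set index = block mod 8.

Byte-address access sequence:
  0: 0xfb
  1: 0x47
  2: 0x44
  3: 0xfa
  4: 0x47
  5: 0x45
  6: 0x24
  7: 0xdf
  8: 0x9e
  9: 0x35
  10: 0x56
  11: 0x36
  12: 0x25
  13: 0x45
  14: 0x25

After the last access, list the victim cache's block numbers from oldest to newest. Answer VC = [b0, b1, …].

VC = [17, 55, 21]

  [0] addr=0xfb blk=62 s=6: MISS | VC []
  [1] addr=0x47 blk=17 s=1: MISS | VC []
  [2] addr=0x44 blk=17 s=1: L1-HIT | VC []
  [3] addr=0xfa blk=62 s=6: L1-HIT | VC []
  [4] addr=0x47 blk=17 s=1: L1-HIT | VC []
  [5] addr=0x45 blk=17 s=1: L1-HIT | VC []
  [6] addr=0x24 blk=9 s=1: MISS | VC [17]
  [7] addr=0xdf blk=55 s=7: MISS | VC [17]
  [8] addr=0x9e blk=39 s=7: MISS | VC [17, 55]
  [9] addr=0x35 blk=13 s=5: MISS | VC [17, 55]
  [10] addr=0x56 blk=21 s=5: MISS | VC [17, 55, 13]
  [11] addr=0x36 blk=13 s=5: VC-HIT | VC [17, 55, 21]
  [12] addr=0x25 blk=9 s=1: L1-HIT | VC [17, 55, 21]
  [13] addr=0x45 blk=17 s=1: VC-HIT | VC [9, 55, 21]
  [14] addr=0x25 blk=9 s=1: VC-HIT | VC [17, 55, 21]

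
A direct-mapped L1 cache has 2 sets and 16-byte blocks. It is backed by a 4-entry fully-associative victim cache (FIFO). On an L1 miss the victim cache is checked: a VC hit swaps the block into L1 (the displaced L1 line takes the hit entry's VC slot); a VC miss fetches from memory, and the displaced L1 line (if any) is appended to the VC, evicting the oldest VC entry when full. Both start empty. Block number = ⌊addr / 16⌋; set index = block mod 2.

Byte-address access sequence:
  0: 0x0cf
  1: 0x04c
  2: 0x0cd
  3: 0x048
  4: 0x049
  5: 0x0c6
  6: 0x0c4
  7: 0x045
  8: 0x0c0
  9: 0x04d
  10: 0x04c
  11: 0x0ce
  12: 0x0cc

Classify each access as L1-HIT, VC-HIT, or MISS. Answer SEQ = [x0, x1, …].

0: 0xcf (blk 12, set 0) → MISS  vc=[]
1: 0x4c (blk 4, set 0) → MISS  vc=[12]
2: 0xcd (blk 12, set 0) → VC-HIT  vc=[4]
3: 0x48 (blk 4, set 0) → VC-HIT  vc=[12]
4: 0x49 (blk 4, set 0) → L1-HIT  vc=[12]
5: 0xc6 (blk 12, set 0) → VC-HIT  vc=[4]
6: 0xc4 (blk 12, set 0) → L1-HIT  vc=[4]
7: 0x45 (blk 4, set 0) → VC-HIT  vc=[12]
8: 0xc0 (blk 12, set 0) → VC-HIT  vc=[4]
9: 0x4d (blk 4, set 0) → VC-HIT  vc=[12]
10: 0x4c (blk 4, set 0) → L1-HIT  vc=[12]
11: 0xce (blk 12, set 0) → VC-HIT  vc=[4]
12: 0xcc (blk 12, set 0) → L1-HIT  vc=[4]

SEQ = [MISS, MISS, VC-HIT, VC-HIT, L1-HIT, VC-HIT, L1-HIT, VC-HIT, VC-HIT, VC-HIT, L1-HIT, VC-HIT, L1-HIT]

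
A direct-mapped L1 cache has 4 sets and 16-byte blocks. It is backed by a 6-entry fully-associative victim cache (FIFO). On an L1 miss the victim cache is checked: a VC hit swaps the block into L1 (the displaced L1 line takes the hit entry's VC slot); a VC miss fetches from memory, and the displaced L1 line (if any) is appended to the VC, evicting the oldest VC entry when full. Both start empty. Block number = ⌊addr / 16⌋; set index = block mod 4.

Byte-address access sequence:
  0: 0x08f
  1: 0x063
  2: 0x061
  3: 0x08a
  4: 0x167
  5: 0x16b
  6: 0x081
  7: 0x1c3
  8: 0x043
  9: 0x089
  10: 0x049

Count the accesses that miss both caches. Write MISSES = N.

  [0] addr=0x8f blk=8 s=0: MISS | VC []
  [1] addr=0x63 blk=6 s=2: MISS | VC []
  [2] addr=0x61 blk=6 s=2: L1-HIT | VC []
  [3] addr=0x8a blk=8 s=0: L1-HIT | VC []
  [4] addr=0x167 blk=22 s=2: MISS | VC [6]
  [5] addr=0x16b blk=22 s=2: L1-HIT | VC [6]
  [6] addr=0x81 blk=8 s=0: L1-HIT | VC [6]
  [7] addr=0x1c3 blk=28 s=0: MISS | VC [6, 8]
  [8] addr=0x43 blk=4 s=0: MISS | VC [6, 8, 28]
  [9] addr=0x89 blk=8 s=0: VC-HIT | VC [6, 4, 28]
  [10] addr=0x49 blk=4 s=0: VC-HIT | VC [6, 8, 28]

MISSES = 5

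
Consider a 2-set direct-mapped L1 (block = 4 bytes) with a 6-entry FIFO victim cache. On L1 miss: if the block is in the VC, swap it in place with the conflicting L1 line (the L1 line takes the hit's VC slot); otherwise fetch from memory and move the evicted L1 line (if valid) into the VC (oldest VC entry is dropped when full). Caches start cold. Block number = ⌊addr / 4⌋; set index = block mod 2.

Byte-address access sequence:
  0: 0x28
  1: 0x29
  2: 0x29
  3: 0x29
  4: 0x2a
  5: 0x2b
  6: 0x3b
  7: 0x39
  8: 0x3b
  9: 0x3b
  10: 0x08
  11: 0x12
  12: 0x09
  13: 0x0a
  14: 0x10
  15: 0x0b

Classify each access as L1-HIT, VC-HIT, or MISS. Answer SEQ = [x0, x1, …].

#0 0x28→b10/s0 MISS; vc=[]
#1 0x29→b10/s0 L1-HIT; vc=[]
#2 0x29→b10/s0 L1-HIT; vc=[]
#3 0x29→b10/s0 L1-HIT; vc=[]
#4 0x2a→b10/s0 L1-HIT; vc=[]
#5 0x2b→b10/s0 L1-HIT; vc=[]
#6 0x3b→b14/s0 MISS; vc=[10]
#7 0x39→b14/s0 L1-HIT; vc=[10]
#8 0x3b→b14/s0 L1-HIT; vc=[10]
#9 0x3b→b14/s0 L1-HIT; vc=[10]
#10 0x8→b2/s0 MISS; vc=[10,14]
#11 0x12→b4/s0 MISS; vc=[10,14,2]
#12 0x9→b2/s0 VC-HIT; vc=[10,14,4]
#13 0xa→b2/s0 L1-HIT; vc=[10,14,4]
#14 0x10→b4/s0 VC-HIT; vc=[10,14,2]
#15 0xb→b2/s0 VC-HIT; vc=[10,14,4]

SEQ = [MISS, L1-HIT, L1-HIT, L1-HIT, L1-HIT, L1-HIT, MISS, L1-HIT, L1-HIT, L1-HIT, MISS, MISS, VC-HIT, L1-HIT, VC-HIT, VC-HIT]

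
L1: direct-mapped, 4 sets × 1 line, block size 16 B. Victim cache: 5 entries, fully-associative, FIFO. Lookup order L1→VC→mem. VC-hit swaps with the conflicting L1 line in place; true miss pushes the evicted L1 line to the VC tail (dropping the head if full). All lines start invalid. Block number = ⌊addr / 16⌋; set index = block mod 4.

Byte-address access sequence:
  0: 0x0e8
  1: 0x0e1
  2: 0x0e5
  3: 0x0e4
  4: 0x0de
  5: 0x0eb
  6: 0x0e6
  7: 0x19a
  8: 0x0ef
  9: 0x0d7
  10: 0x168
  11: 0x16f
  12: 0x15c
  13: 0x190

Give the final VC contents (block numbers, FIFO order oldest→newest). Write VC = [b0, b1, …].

VC = [21, 14, 13]

  [0] addr=0xe8 blk=14 s=2: MISS | VC []
  [1] addr=0xe1 blk=14 s=2: L1-HIT | VC []
  [2] addr=0xe5 blk=14 s=2: L1-HIT | VC []
  [3] addr=0xe4 blk=14 s=2: L1-HIT | VC []
  [4] addr=0xde blk=13 s=1: MISS | VC []
  [5] addr=0xeb blk=14 s=2: L1-HIT | VC []
  [6] addr=0xe6 blk=14 s=2: L1-HIT | VC []
  [7] addr=0x19a blk=25 s=1: MISS | VC [13]
  [8] addr=0xef blk=14 s=2: L1-HIT | VC [13]
  [9] addr=0xd7 blk=13 s=1: VC-HIT | VC [25]
  [10] addr=0x168 blk=22 s=2: MISS | VC [25, 14]
  [11] addr=0x16f blk=22 s=2: L1-HIT | VC [25, 14]
  [12] addr=0x15c blk=21 s=1: MISS | VC [25, 14, 13]
  [13] addr=0x190 blk=25 s=1: VC-HIT | VC [21, 14, 13]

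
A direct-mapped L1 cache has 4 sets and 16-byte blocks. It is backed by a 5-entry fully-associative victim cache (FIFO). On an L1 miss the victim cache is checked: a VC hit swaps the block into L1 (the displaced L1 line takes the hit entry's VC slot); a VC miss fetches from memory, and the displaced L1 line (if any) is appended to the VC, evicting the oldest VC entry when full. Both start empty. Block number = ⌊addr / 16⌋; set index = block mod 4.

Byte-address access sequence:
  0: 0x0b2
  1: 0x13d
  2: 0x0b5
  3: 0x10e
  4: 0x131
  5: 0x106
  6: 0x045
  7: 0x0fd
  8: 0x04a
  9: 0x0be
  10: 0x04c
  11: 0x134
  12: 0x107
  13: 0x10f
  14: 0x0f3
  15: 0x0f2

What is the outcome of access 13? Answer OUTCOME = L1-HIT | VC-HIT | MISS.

OUTCOME = L1-HIT

#0 0xb2→b11/s3 MISS; vc=[]
#1 0x13d→b19/s3 MISS; vc=[11]
#2 0xb5→b11/s3 VC-HIT; vc=[19]
#3 0x10e→b16/s0 MISS; vc=[19]
#4 0x131→b19/s3 VC-HIT; vc=[11]
#5 0x106→b16/s0 L1-HIT; vc=[11]
#6 0x45→b4/s0 MISS; vc=[11,16]
#7 0xfd→b15/s3 MISS; vc=[11,16,19]
#8 0x4a→b4/s0 L1-HIT; vc=[11,16,19]
#9 0xbe→b11/s3 VC-HIT; vc=[15,16,19]
#10 0x4c→b4/s0 L1-HIT; vc=[15,16,19]
#11 0x134→b19/s3 VC-HIT; vc=[15,16,11]
#12 0x107→b16/s0 VC-HIT; vc=[15,4,11]
#13 0x10f→b16/s0 L1-HIT; vc=[15,4,11]
#14 0xf3→b15/s3 VC-HIT; vc=[19,4,11]
#15 0xf2→b15/s3 L1-HIT; vc=[19,4,11]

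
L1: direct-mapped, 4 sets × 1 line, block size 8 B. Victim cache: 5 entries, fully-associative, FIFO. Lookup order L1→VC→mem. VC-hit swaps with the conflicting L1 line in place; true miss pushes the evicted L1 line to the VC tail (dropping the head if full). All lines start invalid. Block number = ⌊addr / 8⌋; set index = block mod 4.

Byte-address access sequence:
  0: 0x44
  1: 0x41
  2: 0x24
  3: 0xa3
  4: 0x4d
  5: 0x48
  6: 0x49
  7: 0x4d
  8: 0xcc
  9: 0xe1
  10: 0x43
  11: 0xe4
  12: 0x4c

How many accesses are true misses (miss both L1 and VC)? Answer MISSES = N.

#0 0x44→b8/s0 MISS; vc=[]
#1 0x41→b8/s0 L1-HIT; vc=[]
#2 0x24→b4/s0 MISS; vc=[8]
#3 0xa3→b20/s0 MISS; vc=[8,4]
#4 0x4d→b9/s1 MISS; vc=[8,4]
#5 0x48→b9/s1 L1-HIT; vc=[8,4]
#6 0x49→b9/s1 L1-HIT; vc=[8,4]
#7 0x4d→b9/s1 L1-HIT; vc=[8,4]
#8 0xcc→b25/s1 MISS; vc=[8,4,9]
#9 0xe1→b28/s0 MISS; vc=[8,4,9,20]
#10 0x43→b8/s0 VC-HIT; vc=[28,4,9,20]
#11 0xe4→b28/s0 VC-HIT; vc=[8,4,9,20]
#12 0x4c→b9/s1 VC-HIT; vc=[8,4,25,20]

MISSES = 6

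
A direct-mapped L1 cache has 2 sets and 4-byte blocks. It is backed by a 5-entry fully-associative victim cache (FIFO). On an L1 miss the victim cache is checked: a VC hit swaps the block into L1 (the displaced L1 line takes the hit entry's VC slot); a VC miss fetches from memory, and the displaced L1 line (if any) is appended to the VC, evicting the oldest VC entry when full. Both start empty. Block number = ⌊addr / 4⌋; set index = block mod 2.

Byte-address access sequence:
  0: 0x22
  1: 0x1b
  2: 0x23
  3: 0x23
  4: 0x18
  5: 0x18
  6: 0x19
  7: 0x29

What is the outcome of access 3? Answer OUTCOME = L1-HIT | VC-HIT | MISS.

OUTCOME = L1-HIT

#0 0x22→b8/s0 MISS; vc=[]
#1 0x1b→b6/s0 MISS; vc=[8]
#2 0x23→b8/s0 VC-HIT; vc=[6]
#3 0x23→b8/s0 L1-HIT; vc=[6]
#4 0x18→b6/s0 VC-HIT; vc=[8]
#5 0x18→b6/s0 L1-HIT; vc=[8]
#6 0x19→b6/s0 L1-HIT; vc=[8]
#7 0x29→b10/s0 MISS; vc=[8,6]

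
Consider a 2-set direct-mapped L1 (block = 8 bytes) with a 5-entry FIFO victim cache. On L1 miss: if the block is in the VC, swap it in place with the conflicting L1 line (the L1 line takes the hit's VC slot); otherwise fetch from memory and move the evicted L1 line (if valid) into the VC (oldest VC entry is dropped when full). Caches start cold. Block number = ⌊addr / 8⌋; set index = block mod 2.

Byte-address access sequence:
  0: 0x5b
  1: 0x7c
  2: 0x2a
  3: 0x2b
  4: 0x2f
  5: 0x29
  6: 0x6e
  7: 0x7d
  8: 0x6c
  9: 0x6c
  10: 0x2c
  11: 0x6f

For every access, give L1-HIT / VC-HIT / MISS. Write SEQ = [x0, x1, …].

0: 0x5b (blk 11, set 1) → MISS  vc=[]
1: 0x7c (blk 15, set 1) → MISS  vc=[11]
2: 0x2a (blk 5, set 1) → MISS  vc=[11, 15]
3: 0x2b (blk 5, set 1) → L1-HIT  vc=[11, 15]
4: 0x2f (blk 5, set 1) → L1-HIT  vc=[11, 15]
5: 0x29 (blk 5, set 1) → L1-HIT  vc=[11, 15]
6: 0x6e (blk 13, set 1) → MISS  vc=[11, 15, 5]
7: 0x7d (blk 15, set 1) → VC-HIT  vc=[11, 13, 5]
8: 0x6c (blk 13, set 1) → VC-HIT  vc=[11, 15, 5]
9: 0x6c (blk 13, set 1) → L1-HIT  vc=[11, 15, 5]
10: 0x2c (blk 5, set 1) → VC-HIT  vc=[11, 15, 13]
11: 0x6f (blk 13, set 1) → VC-HIT  vc=[11, 15, 5]

SEQ = [MISS, MISS, MISS, L1-HIT, L1-HIT, L1-HIT, MISS, VC-HIT, VC-HIT, L1-HIT, VC-HIT, VC-HIT]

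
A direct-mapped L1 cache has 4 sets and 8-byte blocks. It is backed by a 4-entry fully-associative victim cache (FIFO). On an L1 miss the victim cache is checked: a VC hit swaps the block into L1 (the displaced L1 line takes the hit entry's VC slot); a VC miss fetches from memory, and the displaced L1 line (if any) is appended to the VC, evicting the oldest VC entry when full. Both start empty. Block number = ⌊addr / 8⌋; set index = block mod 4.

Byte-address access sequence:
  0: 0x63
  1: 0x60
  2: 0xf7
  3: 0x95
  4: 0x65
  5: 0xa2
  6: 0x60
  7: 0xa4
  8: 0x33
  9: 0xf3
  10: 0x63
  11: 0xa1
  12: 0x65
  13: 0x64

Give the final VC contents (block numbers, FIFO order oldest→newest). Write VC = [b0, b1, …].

  [0] addr=0x63 blk=12 s=0: MISS | VC []
  [1] addr=0x60 blk=12 s=0: L1-HIT | VC []
  [2] addr=0xf7 blk=30 s=2: MISS | VC []
  [3] addr=0x95 blk=18 s=2: MISS | VC [30]
  [4] addr=0x65 blk=12 s=0: L1-HIT | VC [30]
  [5] addr=0xa2 blk=20 s=0: MISS | VC [30, 12]
  [6] addr=0x60 blk=12 s=0: VC-HIT | VC [30, 20]
  [7] addr=0xa4 blk=20 s=0: VC-HIT | VC [30, 12]
  [8] addr=0x33 blk=6 s=2: MISS | VC [30, 12, 18]
  [9] addr=0xf3 blk=30 s=2: VC-HIT | VC [6, 12, 18]
  [10] addr=0x63 blk=12 s=0: VC-HIT | VC [6, 20, 18]
  [11] addr=0xa1 blk=20 s=0: VC-HIT | VC [6, 12, 18]
  [12] addr=0x65 blk=12 s=0: VC-HIT | VC [6, 20, 18]
  [13] addr=0x64 blk=12 s=0: L1-HIT | VC [6, 20, 18]

VC = [6, 20, 18]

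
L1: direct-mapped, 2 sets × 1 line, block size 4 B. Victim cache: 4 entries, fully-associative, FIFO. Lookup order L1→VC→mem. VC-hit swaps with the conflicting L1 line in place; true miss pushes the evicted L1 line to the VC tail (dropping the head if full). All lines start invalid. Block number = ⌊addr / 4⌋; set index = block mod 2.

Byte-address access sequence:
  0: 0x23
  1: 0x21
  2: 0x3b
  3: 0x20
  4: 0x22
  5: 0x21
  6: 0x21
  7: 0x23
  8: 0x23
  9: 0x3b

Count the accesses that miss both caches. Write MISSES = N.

MISSES = 2

  [0] addr=0x23 blk=8 s=0: MISS | VC []
  [1] addr=0x21 blk=8 s=0: L1-HIT | VC []
  [2] addr=0x3b blk=14 s=0: MISS | VC [8]
  [3] addr=0x20 blk=8 s=0: VC-HIT | VC [14]
  [4] addr=0x22 blk=8 s=0: L1-HIT | VC [14]
  [5] addr=0x21 blk=8 s=0: L1-HIT | VC [14]
  [6] addr=0x21 blk=8 s=0: L1-HIT | VC [14]
  [7] addr=0x23 blk=8 s=0: L1-HIT | VC [14]
  [8] addr=0x23 blk=8 s=0: L1-HIT | VC [14]
  [9] addr=0x3b blk=14 s=0: VC-HIT | VC [8]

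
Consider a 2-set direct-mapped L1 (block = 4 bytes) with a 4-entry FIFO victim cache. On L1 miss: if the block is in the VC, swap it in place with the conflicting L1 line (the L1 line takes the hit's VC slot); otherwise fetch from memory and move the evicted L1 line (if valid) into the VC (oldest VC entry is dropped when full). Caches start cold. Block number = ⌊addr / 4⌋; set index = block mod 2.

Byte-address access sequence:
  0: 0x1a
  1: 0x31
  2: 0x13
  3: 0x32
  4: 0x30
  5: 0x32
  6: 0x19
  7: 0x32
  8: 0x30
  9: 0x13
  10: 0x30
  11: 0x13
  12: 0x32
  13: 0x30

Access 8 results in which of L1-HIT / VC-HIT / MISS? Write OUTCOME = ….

#0 0x1a→b6/s0 MISS; vc=[]
#1 0x31→b12/s0 MISS; vc=[6]
#2 0x13→b4/s0 MISS; vc=[6,12]
#3 0x32→b12/s0 VC-HIT; vc=[6,4]
#4 0x30→b12/s0 L1-HIT; vc=[6,4]
#5 0x32→b12/s0 L1-HIT; vc=[6,4]
#6 0x19→b6/s0 VC-HIT; vc=[12,4]
#7 0x32→b12/s0 VC-HIT; vc=[6,4]
#8 0x30→b12/s0 L1-HIT; vc=[6,4]
#9 0x13→b4/s0 VC-HIT; vc=[6,12]
#10 0x30→b12/s0 VC-HIT; vc=[6,4]
#11 0x13→b4/s0 VC-HIT; vc=[6,12]
#12 0x32→b12/s0 VC-HIT; vc=[6,4]
#13 0x30→b12/s0 L1-HIT; vc=[6,4]

OUTCOME = L1-HIT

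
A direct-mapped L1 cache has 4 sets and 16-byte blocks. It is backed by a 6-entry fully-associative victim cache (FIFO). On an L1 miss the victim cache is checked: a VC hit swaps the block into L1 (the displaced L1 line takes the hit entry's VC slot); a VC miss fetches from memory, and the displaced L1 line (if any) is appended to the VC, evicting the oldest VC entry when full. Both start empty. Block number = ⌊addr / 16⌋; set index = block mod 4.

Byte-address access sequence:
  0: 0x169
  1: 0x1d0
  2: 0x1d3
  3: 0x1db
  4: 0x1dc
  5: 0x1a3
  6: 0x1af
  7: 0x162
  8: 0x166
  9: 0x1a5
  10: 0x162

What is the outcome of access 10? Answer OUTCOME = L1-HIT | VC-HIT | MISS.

#0 0x169→b22/s2 MISS; vc=[]
#1 0x1d0→b29/s1 MISS; vc=[]
#2 0x1d3→b29/s1 L1-HIT; vc=[]
#3 0x1db→b29/s1 L1-HIT; vc=[]
#4 0x1dc→b29/s1 L1-HIT; vc=[]
#5 0x1a3→b26/s2 MISS; vc=[22]
#6 0x1af→b26/s2 L1-HIT; vc=[22]
#7 0x162→b22/s2 VC-HIT; vc=[26]
#8 0x166→b22/s2 L1-HIT; vc=[26]
#9 0x1a5→b26/s2 VC-HIT; vc=[22]
#10 0x162→b22/s2 VC-HIT; vc=[26]

OUTCOME = VC-HIT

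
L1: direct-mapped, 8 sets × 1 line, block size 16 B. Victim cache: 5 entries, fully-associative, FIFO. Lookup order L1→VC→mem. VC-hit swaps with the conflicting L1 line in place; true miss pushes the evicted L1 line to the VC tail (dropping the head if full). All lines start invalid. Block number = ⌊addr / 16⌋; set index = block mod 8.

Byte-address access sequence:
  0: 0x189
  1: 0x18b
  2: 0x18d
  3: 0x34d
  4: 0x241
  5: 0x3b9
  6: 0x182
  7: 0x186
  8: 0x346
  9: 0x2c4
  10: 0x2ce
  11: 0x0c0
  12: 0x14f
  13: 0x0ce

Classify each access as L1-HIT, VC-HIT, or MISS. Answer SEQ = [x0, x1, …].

#0 0x189→b24/s0 MISS; vc=[]
#1 0x18b→b24/s0 L1-HIT; vc=[]
#2 0x18d→b24/s0 L1-HIT; vc=[]
#3 0x34d→b52/s4 MISS; vc=[]
#4 0x241→b36/s4 MISS; vc=[52]
#5 0x3b9→b59/s3 MISS; vc=[52]
#6 0x182→b24/s0 L1-HIT; vc=[52]
#7 0x186→b24/s0 L1-HIT; vc=[52]
#8 0x346→b52/s4 VC-HIT; vc=[36]
#9 0x2c4→b44/s4 MISS; vc=[36,52]
#10 0x2ce→b44/s4 L1-HIT; vc=[36,52]
#11 0xc0→b12/s4 MISS; vc=[36,52,44]
#12 0x14f→b20/s4 MISS; vc=[36,52,44,12]
#13 0xce→b12/s4 VC-HIT; vc=[36,52,44,20]

SEQ = [MISS, L1-HIT, L1-HIT, MISS, MISS, MISS, L1-HIT, L1-HIT, VC-HIT, MISS, L1-HIT, MISS, MISS, VC-HIT]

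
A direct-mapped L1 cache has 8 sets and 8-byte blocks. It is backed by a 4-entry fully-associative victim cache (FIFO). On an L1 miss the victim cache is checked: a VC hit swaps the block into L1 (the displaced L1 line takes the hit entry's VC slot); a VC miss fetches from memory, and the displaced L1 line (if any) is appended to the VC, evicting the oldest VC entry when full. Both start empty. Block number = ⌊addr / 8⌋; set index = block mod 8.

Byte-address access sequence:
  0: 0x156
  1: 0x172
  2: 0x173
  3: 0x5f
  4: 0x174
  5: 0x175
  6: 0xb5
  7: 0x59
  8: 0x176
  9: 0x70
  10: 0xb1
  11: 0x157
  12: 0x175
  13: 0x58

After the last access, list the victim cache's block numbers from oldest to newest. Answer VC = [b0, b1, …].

  [0] addr=0x156 blk=42 s=2: MISS | VC []
  [1] addr=0x172 blk=46 s=6: MISS | VC []
  [2] addr=0x173 blk=46 s=6: L1-HIT | VC []
  [3] addr=0x5f blk=11 s=3: MISS | VC []
  [4] addr=0x174 blk=46 s=6: L1-HIT | VC []
  [5] addr=0x175 blk=46 s=6: L1-HIT | VC []
  [6] addr=0xb5 blk=22 s=6: MISS | VC [46]
  [7] addr=0x59 blk=11 s=3: L1-HIT | VC [46]
  [8] addr=0x176 blk=46 s=6: VC-HIT | VC [22]
  [9] addr=0x70 blk=14 s=6: MISS | VC [22, 46]
  [10] addr=0xb1 blk=22 s=6: VC-HIT | VC [14, 46]
  [11] addr=0x157 blk=42 s=2: L1-HIT | VC [14, 46]
  [12] addr=0x175 blk=46 s=6: VC-HIT | VC [14, 22]
  [13] addr=0x58 blk=11 s=3: L1-HIT | VC [14, 22]

VC = [14, 22]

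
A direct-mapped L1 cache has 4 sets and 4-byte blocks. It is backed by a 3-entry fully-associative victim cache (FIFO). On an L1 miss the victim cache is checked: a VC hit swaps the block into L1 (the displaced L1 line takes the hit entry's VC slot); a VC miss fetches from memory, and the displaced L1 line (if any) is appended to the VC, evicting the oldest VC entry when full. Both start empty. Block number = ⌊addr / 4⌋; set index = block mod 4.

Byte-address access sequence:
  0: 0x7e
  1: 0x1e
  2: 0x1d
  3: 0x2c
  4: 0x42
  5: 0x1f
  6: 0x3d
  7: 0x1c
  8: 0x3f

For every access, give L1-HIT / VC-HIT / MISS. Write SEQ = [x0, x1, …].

#0 0x7e→b31/s3 MISS; vc=[]
#1 0x1e→b7/s3 MISS; vc=[31]
#2 0x1d→b7/s3 L1-HIT; vc=[31]
#3 0x2c→b11/s3 MISS; vc=[31,7]
#4 0x42→b16/s0 MISS; vc=[31,7]
#5 0x1f→b7/s3 VC-HIT; vc=[31,11]
#6 0x3d→b15/s3 MISS; vc=[31,11,7]
#7 0x1c→b7/s3 VC-HIT; vc=[31,11,15]
#8 0x3f→b15/s3 VC-HIT; vc=[31,11,7]

SEQ = [MISS, MISS, L1-HIT, MISS, MISS, VC-HIT, MISS, VC-HIT, VC-HIT]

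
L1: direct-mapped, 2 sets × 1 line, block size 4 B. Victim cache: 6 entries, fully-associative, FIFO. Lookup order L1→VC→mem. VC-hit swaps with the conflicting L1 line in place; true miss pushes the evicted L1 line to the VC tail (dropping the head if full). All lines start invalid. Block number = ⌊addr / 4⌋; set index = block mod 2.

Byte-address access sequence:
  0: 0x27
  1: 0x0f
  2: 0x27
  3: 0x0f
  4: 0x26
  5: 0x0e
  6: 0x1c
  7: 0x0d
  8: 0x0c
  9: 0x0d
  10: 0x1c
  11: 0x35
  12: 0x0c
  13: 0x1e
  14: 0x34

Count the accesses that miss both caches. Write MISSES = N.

MISSES = 4

  [0] addr=0x27 blk=9 s=1: MISS | VC []
  [1] addr=0xf blk=3 s=1: MISS | VC [9]
  [2] addr=0x27 blk=9 s=1: VC-HIT | VC [3]
  [3] addr=0xf blk=3 s=1: VC-HIT | VC [9]
  [4] addr=0x26 blk=9 s=1: VC-HIT | VC [3]
  [5] addr=0xe blk=3 s=1: VC-HIT | VC [9]
  [6] addr=0x1c blk=7 s=1: MISS | VC [9, 3]
  [7] addr=0xd blk=3 s=1: VC-HIT | VC [9, 7]
  [8] addr=0xc blk=3 s=1: L1-HIT | VC [9, 7]
  [9] addr=0xd blk=3 s=1: L1-HIT | VC [9, 7]
  [10] addr=0x1c blk=7 s=1: VC-HIT | VC [9, 3]
  [11] addr=0x35 blk=13 s=1: MISS | VC [9, 3, 7]
  [12] addr=0xc blk=3 s=1: VC-HIT | VC [9, 13, 7]
  [13] addr=0x1e blk=7 s=1: VC-HIT | VC [9, 13, 3]
  [14] addr=0x34 blk=13 s=1: VC-HIT | VC [9, 7, 3]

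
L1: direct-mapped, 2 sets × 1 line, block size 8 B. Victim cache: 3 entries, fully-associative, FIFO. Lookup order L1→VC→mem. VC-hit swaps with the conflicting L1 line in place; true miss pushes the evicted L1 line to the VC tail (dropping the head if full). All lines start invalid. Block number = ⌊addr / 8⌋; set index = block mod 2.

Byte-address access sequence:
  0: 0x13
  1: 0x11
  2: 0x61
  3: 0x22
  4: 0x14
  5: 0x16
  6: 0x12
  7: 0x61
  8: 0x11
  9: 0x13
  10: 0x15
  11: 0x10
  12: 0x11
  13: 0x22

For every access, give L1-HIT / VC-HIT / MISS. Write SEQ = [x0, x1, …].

0: 0x13 (blk 2, set 0) → MISS  vc=[]
1: 0x11 (blk 2, set 0) → L1-HIT  vc=[]
2: 0x61 (blk 12, set 0) → MISS  vc=[2]
3: 0x22 (blk 4, set 0) → MISS  vc=[2, 12]
4: 0x14 (blk 2, set 0) → VC-HIT  vc=[4, 12]
5: 0x16 (blk 2, set 0) → L1-HIT  vc=[4, 12]
6: 0x12 (blk 2, set 0) → L1-HIT  vc=[4, 12]
7: 0x61 (blk 12, set 0) → VC-HIT  vc=[4, 2]
8: 0x11 (blk 2, set 0) → VC-HIT  vc=[4, 12]
9: 0x13 (blk 2, set 0) → L1-HIT  vc=[4, 12]
10: 0x15 (blk 2, set 0) → L1-HIT  vc=[4, 12]
11: 0x10 (blk 2, set 0) → L1-HIT  vc=[4, 12]
12: 0x11 (blk 2, set 0) → L1-HIT  vc=[4, 12]
13: 0x22 (blk 4, set 0) → VC-HIT  vc=[2, 12]

SEQ = [MISS, L1-HIT, MISS, MISS, VC-HIT, L1-HIT, L1-HIT, VC-HIT, VC-HIT, L1-HIT, L1-HIT, L1-HIT, L1-HIT, VC-HIT]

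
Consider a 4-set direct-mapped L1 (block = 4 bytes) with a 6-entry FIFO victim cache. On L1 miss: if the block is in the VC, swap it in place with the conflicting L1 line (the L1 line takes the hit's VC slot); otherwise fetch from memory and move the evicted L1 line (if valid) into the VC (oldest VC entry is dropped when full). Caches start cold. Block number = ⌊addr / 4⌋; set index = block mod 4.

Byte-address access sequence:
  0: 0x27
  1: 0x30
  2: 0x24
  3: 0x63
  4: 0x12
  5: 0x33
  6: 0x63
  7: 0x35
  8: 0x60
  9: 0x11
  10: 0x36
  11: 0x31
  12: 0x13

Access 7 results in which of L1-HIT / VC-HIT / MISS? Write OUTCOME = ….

OUTCOME = MISS

0: 0x27 (blk 9, set 1) → MISS  vc=[]
1: 0x30 (blk 12, set 0) → MISS  vc=[]
2: 0x24 (blk 9, set 1) → L1-HIT  vc=[]
3: 0x63 (blk 24, set 0) → MISS  vc=[12]
4: 0x12 (blk 4, set 0) → MISS  vc=[12, 24]
5: 0x33 (blk 12, set 0) → VC-HIT  vc=[4, 24]
6: 0x63 (blk 24, set 0) → VC-HIT  vc=[4, 12]
7: 0x35 (blk 13, set 1) → MISS  vc=[4, 12, 9]
8: 0x60 (blk 24, set 0) → L1-HIT  vc=[4, 12, 9]
9: 0x11 (blk 4, set 0) → VC-HIT  vc=[24, 12, 9]
10: 0x36 (blk 13, set 1) → L1-HIT  vc=[24, 12, 9]
11: 0x31 (blk 12, set 0) → VC-HIT  vc=[24, 4, 9]
12: 0x13 (blk 4, set 0) → VC-HIT  vc=[24, 12, 9]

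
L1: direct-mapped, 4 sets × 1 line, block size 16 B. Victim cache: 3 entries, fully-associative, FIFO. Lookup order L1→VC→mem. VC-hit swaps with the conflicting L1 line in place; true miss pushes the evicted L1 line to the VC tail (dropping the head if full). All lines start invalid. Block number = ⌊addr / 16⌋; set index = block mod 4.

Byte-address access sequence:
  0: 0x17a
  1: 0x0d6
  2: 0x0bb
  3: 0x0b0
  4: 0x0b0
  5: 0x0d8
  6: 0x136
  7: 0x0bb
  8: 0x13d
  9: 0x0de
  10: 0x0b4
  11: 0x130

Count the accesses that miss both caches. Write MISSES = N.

MISSES = 4

  [0] addr=0x17a blk=23 s=3: MISS | VC []
  [1] addr=0xd6 blk=13 s=1: MISS | VC []
  [2] addr=0xbb blk=11 s=3: MISS | VC [23]
  [3] addr=0xb0 blk=11 s=3: L1-HIT | VC [23]
  [4] addr=0xb0 blk=11 s=3: L1-HIT | VC [23]
  [5] addr=0xd8 blk=13 s=1: L1-HIT | VC [23]
  [6] addr=0x136 blk=19 s=3: MISS | VC [23, 11]
  [7] addr=0xbb blk=11 s=3: VC-HIT | VC [23, 19]
  [8] addr=0x13d blk=19 s=3: VC-HIT | VC [23, 11]
  [9] addr=0xde blk=13 s=1: L1-HIT | VC [23, 11]
  [10] addr=0xb4 blk=11 s=3: VC-HIT | VC [23, 19]
  [11] addr=0x130 blk=19 s=3: VC-HIT | VC [23, 11]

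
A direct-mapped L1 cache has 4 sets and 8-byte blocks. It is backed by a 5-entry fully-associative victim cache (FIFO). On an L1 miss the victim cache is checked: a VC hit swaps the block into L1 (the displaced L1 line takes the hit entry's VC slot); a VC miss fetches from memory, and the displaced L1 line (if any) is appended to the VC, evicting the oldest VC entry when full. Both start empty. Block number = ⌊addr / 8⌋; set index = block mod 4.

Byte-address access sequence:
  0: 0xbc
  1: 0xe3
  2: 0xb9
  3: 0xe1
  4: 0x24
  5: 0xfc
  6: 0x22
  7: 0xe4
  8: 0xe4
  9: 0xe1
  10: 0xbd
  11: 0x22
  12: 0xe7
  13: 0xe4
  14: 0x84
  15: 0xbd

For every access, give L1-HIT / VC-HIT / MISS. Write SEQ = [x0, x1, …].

0: 0xbc (blk 23, set 3) → MISS  vc=[]
1: 0xe3 (blk 28, set 0) → MISS  vc=[]
2: 0xb9 (blk 23, set 3) → L1-HIT  vc=[]
3: 0xe1 (blk 28, set 0) → L1-HIT  vc=[]
4: 0x24 (blk 4, set 0) → MISS  vc=[28]
5: 0xfc (blk 31, set 3) → MISS  vc=[28, 23]
6: 0x22 (blk 4, set 0) → L1-HIT  vc=[28, 23]
7: 0xe4 (blk 28, set 0) → VC-HIT  vc=[4, 23]
8: 0xe4 (blk 28, set 0) → L1-HIT  vc=[4, 23]
9: 0xe1 (blk 28, set 0) → L1-HIT  vc=[4, 23]
10: 0xbd (blk 23, set 3) → VC-HIT  vc=[4, 31]
11: 0x22 (blk 4, set 0) → VC-HIT  vc=[28, 31]
12: 0xe7 (blk 28, set 0) → VC-HIT  vc=[4, 31]
13: 0xe4 (blk 28, set 0) → L1-HIT  vc=[4, 31]
14: 0x84 (blk 16, set 0) → MISS  vc=[4, 31, 28]
15: 0xbd (blk 23, set 3) → L1-HIT  vc=[4, 31, 28]

SEQ = [MISS, MISS, L1-HIT, L1-HIT, MISS, MISS, L1-HIT, VC-HIT, L1-HIT, L1-HIT, VC-HIT, VC-HIT, VC-HIT, L1-HIT, MISS, L1-HIT]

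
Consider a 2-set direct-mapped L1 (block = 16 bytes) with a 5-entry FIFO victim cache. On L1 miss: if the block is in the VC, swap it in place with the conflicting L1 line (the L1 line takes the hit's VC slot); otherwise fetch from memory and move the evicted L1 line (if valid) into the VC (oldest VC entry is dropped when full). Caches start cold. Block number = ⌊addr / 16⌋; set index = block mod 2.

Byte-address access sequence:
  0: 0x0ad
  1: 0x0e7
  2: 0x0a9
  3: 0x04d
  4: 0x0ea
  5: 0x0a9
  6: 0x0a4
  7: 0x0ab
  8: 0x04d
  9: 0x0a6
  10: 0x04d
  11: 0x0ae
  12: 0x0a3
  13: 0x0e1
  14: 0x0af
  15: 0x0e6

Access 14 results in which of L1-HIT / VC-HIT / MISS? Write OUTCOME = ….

OUTCOME = VC-HIT

#0 0xad→b10/s0 MISS; vc=[]
#1 0xe7→b14/s0 MISS; vc=[10]
#2 0xa9→b10/s0 VC-HIT; vc=[14]
#3 0x4d→b4/s0 MISS; vc=[14,10]
#4 0xea→b14/s0 VC-HIT; vc=[4,10]
#5 0xa9→b10/s0 VC-HIT; vc=[4,14]
#6 0xa4→b10/s0 L1-HIT; vc=[4,14]
#7 0xab→b10/s0 L1-HIT; vc=[4,14]
#8 0x4d→b4/s0 VC-HIT; vc=[10,14]
#9 0xa6→b10/s0 VC-HIT; vc=[4,14]
#10 0x4d→b4/s0 VC-HIT; vc=[10,14]
#11 0xae→b10/s0 VC-HIT; vc=[4,14]
#12 0xa3→b10/s0 L1-HIT; vc=[4,14]
#13 0xe1→b14/s0 VC-HIT; vc=[4,10]
#14 0xaf→b10/s0 VC-HIT; vc=[4,14]
#15 0xe6→b14/s0 VC-HIT; vc=[4,10]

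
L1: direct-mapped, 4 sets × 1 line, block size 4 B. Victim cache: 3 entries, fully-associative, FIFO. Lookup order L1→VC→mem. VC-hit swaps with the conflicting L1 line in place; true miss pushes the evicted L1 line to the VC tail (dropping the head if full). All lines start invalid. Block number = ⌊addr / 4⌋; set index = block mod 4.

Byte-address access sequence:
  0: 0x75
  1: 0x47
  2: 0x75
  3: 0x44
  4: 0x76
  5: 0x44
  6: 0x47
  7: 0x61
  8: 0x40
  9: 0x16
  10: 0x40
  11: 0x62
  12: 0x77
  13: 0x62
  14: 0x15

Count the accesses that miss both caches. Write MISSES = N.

MISSES = 5

#0 0x75→b29/s1 MISS; vc=[]
#1 0x47→b17/s1 MISS; vc=[29]
#2 0x75→b29/s1 VC-HIT; vc=[17]
#3 0x44→b17/s1 VC-HIT; vc=[29]
#4 0x76→b29/s1 VC-HIT; vc=[17]
#5 0x44→b17/s1 VC-HIT; vc=[29]
#6 0x47→b17/s1 L1-HIT; vc=[29]
#7 0x61→b24/s0 MISS; vc=[29]
#8 0x40→b16/s0 MISS; vc=[29,24]
#9 0x16→b5/s1 MISS; vc=[29,24,17]
#10 0x40→b16/s0 L1-HIT; vc=[29,24,17]
#11 0x62→b24/s0 VC-HIT; vc=[29,16,17]
#12 0x77→b29/s1 VC-HIT; vc=[5,16,17]
#13 0x62→b24/s0 L1-HIT; vc=[5,16,17]
#14 0x15→b5/s1 VC-HIT; vc=[29,16,17]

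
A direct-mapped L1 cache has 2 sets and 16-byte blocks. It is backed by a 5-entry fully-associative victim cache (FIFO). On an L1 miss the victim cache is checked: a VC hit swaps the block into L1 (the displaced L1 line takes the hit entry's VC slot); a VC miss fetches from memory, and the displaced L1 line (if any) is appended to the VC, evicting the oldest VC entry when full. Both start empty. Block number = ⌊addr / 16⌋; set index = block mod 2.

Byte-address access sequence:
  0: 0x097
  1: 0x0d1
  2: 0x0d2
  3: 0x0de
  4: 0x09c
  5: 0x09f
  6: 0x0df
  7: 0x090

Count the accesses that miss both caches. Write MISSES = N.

MISSES = 2

  [0] addr=0x97 blk=9 s=1: MISS | VC []
  [1] addr=0xd1 blk=13 s=1: MISS | VC [9]
  [2] addr=0xd2 blk=13 s=1: L1-HIT | VC [9]
  [3] addr=0xde blk=13 s=1: L1-HIT | VC [9]
  [4] addr=0x9c blk=9 s=1: VC-HIT | VC [13]
  [5] addr=0x9f blk=9 s=1: L1-HIT | VC [13]
  [6] addr=0xdf blk=13 s=1: VC-HIT | VC [9]
  [7] addr=0x90 blk=9 s=1: VC-HIT | VC [13]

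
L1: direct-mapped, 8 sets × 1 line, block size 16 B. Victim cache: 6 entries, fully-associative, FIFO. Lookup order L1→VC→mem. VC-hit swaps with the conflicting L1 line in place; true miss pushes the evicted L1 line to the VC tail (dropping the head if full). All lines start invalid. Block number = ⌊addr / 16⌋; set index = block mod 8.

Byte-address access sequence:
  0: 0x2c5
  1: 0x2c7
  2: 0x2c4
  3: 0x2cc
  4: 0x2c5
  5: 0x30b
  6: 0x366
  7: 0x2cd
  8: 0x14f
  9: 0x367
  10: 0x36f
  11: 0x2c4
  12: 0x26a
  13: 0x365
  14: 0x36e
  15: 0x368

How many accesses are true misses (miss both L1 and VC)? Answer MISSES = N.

0: 0x2c5 (blk 44, set 4) → MISS  vc=[]
1: 0x2c7 (blk 44, set 4) → L1-HIT  vc=[]
2: 0x2c4 (blk 44, set 4) → L1-HIT  vc=[]
3: 0x2cc (blk 44, set 4) → L1-HIT  vc=[]
4: 0x2c5 (blk 44, set 4) → L1-HIT  vc=[]
5: 0x30b (blk 48, set 0) → MISS  vc=[]
6: 0x366 (blk 54, set 6) → MISS  vc=[]
7: 0x2cd (blk 44, set 4) → L1-HIT  vc=[]
8: 0x14f (blk 20, set 4) → MISS  vc=[44]
9: 0x367 (blk 54, set 6) → L1-HIT  vc=[44]
10: 0x36f (blk 54, set 6) → L1-HIT  vc=[44]
11: 0x2c4 (blk 44, set 4) → VC-HIT  vc=[20]
12: 0x26a (blk 38, set 6) → MISS  vc=[20, 54]
13: 0x365 (blk 54, set 6) → VC-HIT  vc=[20, 38]
14: 0x36e (blk 54, set 6) → L1-HIT  vc=[20, 38]
15: 0x368 (blk 54, set 6) → L1-HIT  vc=[20, 38]

MISSES = 5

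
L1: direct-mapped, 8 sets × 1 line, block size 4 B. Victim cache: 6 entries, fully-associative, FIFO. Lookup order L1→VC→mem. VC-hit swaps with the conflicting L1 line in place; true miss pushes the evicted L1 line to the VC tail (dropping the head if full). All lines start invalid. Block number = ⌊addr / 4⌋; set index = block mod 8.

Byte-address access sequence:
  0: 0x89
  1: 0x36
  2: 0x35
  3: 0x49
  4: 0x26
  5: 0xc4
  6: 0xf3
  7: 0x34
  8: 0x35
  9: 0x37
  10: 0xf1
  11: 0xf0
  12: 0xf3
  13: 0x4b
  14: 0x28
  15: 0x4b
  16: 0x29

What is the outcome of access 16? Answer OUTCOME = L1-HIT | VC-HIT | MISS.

0: 0x89 (blk 34, set 2) → MISS  vc=[]
1: 0x36 (blk 13, set 5) → MISS  vc=[]
2: 0x35 (blk 13, set 5) → L1-HIT  vc=[]
3: 0x49 (blk 18, set 2) → MISS  vc=[34]
4: 0x26 (blk 9, set 1) → MISS  vc=[34]
5: 0xc4 (blk 49, set 1) → MISS  vc=[34, 9]
6: 0xf3 (blk 60, set 4) → MISS  vc=[34, 9]
7: 0x34 (blk 13, set 5) → L1-HIT  vc=[34, 9]
8: 0x35 (blk 13, set 5) → L1-HIT  vc=[34, 9]
9: 0x37 (blk 13, set 5) → L1-HIT  vc=[34, 9]
10: 0xf1 (blk 60, set 4) → L1-HIT  vc=[34, 9]
11: 0xf0 (blk 60, set 4) → L1-HIT  vc=[34, 9]
12: 0xf3 (blk 60, set 4) → L1-HIT  vc=[34, 9]
13: 0x4b (blk 18, set 2) → L1-HIT  vc=[34, 9]
14: 0x28 (blk 10, set 2) → MISS  vc=[34, 9, 18]
15: 0x4b (blk 18, set 2) → VC-HIT  vc=[34, 9, 10]
16: 0x29 (blk 10, set 2) → VC-HIT  vc=[34, 9, 18]

OUTCOME = VC-HIT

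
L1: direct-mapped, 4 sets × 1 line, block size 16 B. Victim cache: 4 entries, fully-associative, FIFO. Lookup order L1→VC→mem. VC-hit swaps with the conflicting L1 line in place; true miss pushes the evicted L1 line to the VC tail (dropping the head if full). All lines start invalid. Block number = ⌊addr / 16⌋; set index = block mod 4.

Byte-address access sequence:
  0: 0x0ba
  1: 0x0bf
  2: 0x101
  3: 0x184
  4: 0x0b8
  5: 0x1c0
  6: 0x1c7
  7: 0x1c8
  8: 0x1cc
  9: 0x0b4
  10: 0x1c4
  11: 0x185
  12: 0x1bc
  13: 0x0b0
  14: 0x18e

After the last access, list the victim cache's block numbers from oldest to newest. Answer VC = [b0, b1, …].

0: 0xba (blk 11, set 3) → MISS  vc=[]
1: 0xbf (blk 11, set 3) → L1-HIT  vc=[]
2: 0x101 (blk 16, set 0) → MISS  vc=[]
3: 0x184 (blk 24, set 0) → MISS  vc=[16]
4: 0xb8 (blk 11, set 3) → L1-HIT  vc=[16]
5: 0x1c0 (blk 28, set 0) → MISS  vc=[16, 24]
6: 0x1c7 (blk 28, set 0) → L1-HIT  vc=[16, 24]
7: 0x1c8 (blk 28, set 0) → L1-HIT  vc=[16, 24]
8: 0x1cc (blk 28, set 0) → L1-HIT  vc=[16, 24]
9: 0xb4 (blk 11, set 3) → L1-HIT  vc=[16, 24]
10: 0x1c4 (blk 28, set 0) → L1-HIT  vc=[16, 24]
11: 0x185 (blk 24, set 0) → VC-HIT  vc=[16, 28]
12: 0x1bc (blk 27, set 3) → MISS  vc=[16, 28, 11]
13: 0xb0 (blk 11, set 3) → VC-HIT  vc=[16, 28, 27]
14: 0x18e (blk 24, set 0) → L1-HIT  vc=[16, 28, 27]

VC = [16, 28, 27]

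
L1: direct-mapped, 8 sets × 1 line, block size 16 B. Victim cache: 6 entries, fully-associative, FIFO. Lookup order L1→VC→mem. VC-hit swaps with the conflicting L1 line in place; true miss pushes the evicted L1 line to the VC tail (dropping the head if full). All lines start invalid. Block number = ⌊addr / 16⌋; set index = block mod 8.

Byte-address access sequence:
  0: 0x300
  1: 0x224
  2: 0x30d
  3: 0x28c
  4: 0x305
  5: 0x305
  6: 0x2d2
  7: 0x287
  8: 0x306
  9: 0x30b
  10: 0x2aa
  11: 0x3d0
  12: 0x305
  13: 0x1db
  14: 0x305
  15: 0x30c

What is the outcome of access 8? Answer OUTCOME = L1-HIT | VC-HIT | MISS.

#0 0x300→b48/s0 MISS; vc=[]
#1 0x224→b34/s2 MISS; vc=[]
#2 0x30d→b48/s0 L1-HIT; vc=[]
#3 0x28c→b40/s0 MISS; vc=[48]
#4 0x305→b48/s0 VC-HIT; vc=[40]
#5 0x305→b48/s0 L1-HIT; vc=[40]
#6 0x2d2→b45/s5 MISS; vc=[40]
#7 0x287→b40/s0 VC-HIT; vc=[48]
#8 0x306→b48/s0 VC-HIT; vc=[40]
#9 0x30b→b48/s0 L1-HIT; vc=[40]
#10 0x2aa→b42/s2 MISS; vc=[40,34]
#11 0x3d0→b61/s5 MISS; vc=[40,34,45]
#12 0x305→b48/s0 L1-HIT; vc=[40,34,45]
#13 0x1db→b29/s5 MISS; vc=[40,34,45,61]
#14 0x305→b48/s0 L1-HIT; vc=[40,34,45,61]
#15 0x30c→b48/s0 L1-HIT; vc=[40,34,45,61]

OUTCOME = VC-HIT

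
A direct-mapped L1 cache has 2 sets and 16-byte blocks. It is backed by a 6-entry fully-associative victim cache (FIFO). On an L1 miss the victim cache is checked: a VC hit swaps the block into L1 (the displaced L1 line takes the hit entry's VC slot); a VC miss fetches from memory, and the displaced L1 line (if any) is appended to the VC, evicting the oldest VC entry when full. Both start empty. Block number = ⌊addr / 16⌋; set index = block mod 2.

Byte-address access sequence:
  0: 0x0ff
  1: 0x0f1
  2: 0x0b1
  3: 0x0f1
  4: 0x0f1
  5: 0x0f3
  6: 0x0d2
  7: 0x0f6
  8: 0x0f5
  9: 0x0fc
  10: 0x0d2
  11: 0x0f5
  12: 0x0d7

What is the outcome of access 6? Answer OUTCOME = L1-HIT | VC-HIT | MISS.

#0 0xff→b15/s1 MISS; vc=[]
#1 0xf1→b15/s1 L1-HIT; vc=[]
#2 0xb1→b11/s1 MISS; vc=[15]
#3 0xf1→b15/s1 VC-HIT; vc=[11]
#4 0xf1→b15/s1 L1-HIT; vc=[11]
#5 0xf3→b15/s1 L1-HIT; vc=[11]
#6 0xd2→b13/s1 MISS; vc=[11,15]
#7 0xf6→b15/s1 VC-HIT; vc=[11,13]
#8 0xf5→b15/s1 L1-HIT; vc=[11,13]
#9 0xfc→b15/s1 L1-HIT; vc=[11,13]
#10 0xd2→b13/s1 VC-HIT; vc=[11,15]
#11 0xf5→b15/s1 VC-HIT; vc=[11,13]
#12 0xd7→b13/s1 VC-HIT; vc=[11,15]

OUTCOME = MISS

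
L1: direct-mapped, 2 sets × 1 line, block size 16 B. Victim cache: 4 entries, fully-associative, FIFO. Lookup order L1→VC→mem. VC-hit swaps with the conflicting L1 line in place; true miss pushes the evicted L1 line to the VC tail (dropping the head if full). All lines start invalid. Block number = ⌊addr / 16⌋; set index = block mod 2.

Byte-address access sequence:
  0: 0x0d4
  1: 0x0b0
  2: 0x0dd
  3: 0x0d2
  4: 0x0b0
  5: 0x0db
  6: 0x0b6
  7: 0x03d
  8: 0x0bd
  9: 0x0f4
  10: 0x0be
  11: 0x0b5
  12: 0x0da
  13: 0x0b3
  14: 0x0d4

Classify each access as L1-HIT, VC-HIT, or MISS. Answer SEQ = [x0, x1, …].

#0 0xd4→b13/s1 MISS; vc=[]
#1 0xb0→b11/s1 MISS; vc=[13]
#2 0xdd→b13/s1 VC-HIT; vc=[11]
#3 0xd2→b13/s1 L1-HIT; vc=[11]
#4 0xb0→b11/s1 VC-HIT; vc=[13]
#5 0xdb→b13/s1 VC-HIT; vc=[11]
#6 0xb6→b11/s1 VC-HIT; vc=[13]
#7 0x3d→b3/s1 MISS; vc=[13,11]
#8 0xbd→b11/s1 VC-HIT; vc=[13,3]
#9 0xf4→b15/s1 MISS; vc=[13,3,11]
#10 0xbe→b11/s1 VC-HIT; vc=[13,3,15]
#11 0xb5→b11/s1 L1-HIT; vc=[13,3,15]
#12 0xda→b13/s1 VC-HIT; vc=[11,3,15]
#13 0xb3→b11/s1 VC-HIT; vc=[13,3,15]
#14 0xd4→b13/s1 VC-HIT; vc=[11,3,15]

SEQ = [MISS, MISS, VC-HIT, L1-HIT, VC-HIT, VC-HIT, VC-HIT, MISS, VC-HIT, MISS, VC-HIT, L1-HIT, VC-HIT, VC-HIT, VC-HIT]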